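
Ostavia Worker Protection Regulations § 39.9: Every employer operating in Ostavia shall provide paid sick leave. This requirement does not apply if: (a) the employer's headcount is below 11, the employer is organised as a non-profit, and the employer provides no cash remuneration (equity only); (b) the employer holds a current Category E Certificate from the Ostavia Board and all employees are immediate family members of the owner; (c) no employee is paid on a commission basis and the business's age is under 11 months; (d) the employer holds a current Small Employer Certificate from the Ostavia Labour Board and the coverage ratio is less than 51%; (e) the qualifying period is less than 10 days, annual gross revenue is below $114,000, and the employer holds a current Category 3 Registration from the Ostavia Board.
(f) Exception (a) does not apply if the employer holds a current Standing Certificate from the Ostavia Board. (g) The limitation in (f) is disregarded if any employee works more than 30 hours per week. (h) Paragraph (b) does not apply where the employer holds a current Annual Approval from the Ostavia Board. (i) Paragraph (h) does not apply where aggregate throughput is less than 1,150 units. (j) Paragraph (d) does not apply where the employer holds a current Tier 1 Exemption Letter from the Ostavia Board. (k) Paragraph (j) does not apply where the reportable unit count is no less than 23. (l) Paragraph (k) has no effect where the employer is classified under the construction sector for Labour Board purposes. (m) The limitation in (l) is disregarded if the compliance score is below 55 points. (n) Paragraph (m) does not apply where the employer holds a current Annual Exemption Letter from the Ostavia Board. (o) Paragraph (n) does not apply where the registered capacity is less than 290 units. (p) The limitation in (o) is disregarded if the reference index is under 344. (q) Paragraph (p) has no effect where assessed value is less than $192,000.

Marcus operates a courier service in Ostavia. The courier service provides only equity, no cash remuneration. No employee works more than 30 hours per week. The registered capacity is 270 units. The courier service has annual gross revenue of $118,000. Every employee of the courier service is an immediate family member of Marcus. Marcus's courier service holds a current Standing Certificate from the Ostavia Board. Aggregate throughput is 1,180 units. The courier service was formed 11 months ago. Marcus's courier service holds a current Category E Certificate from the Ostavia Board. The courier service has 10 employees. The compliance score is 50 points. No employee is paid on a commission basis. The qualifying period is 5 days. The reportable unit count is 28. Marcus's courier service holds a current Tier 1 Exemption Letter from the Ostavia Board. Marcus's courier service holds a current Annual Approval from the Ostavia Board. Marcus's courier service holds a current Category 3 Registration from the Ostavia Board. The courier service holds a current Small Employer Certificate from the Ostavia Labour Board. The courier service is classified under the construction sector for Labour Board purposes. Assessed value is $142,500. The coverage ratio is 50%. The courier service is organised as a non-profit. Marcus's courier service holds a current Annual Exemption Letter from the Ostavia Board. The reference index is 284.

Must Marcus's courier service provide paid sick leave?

Exception (a) is satisfied on its face — the employer's headcount is 10, below the 11 limit; the employer is a non-profit; remuneration is equity-only. But: (f) operates — a current Standing Certificate is held. (g), which would lift (f), is not triggered — no employee exceeds 30 hours/week. So (a) is unavailable.
Exception (b)'s conditions are all satisfied: a current Category E Certificate is held; every employee is an immediate family member. But applying paragraphs (h)–(i): (h) operates against (b): a current Annual Approval is held. (i), which would lift (h), does not operate here — aggregate throughput is 1,180 units, not less than 1,150 units. Exception (b) does not apply.
Exception (c) requires that the business's age is under 11 months; but the business's age is 11 months, not under 11 months, so (c) is unavailable.
Exception (d)'s conditions are all satisfied: a current Small Employer Certificate is held; the coverage ratio is 50%, less than the 51% limit. Applying paragraphs (j)–(q): (j) would limit (d) — a current Tier 1 Exemption Letter is held — but (k) sets (j) aside: (k) operates against (j): the reportable unit count is 28, meeting the 23 threshold. (l) would limit (k) — the courier service is classified under the construction sector — but (m) sets (l) aside: (m) is engaged — the compliance score is 50 points, below the 55 points limit. (n) would limit (m) — a current Annual Exemption Letter is held — but (o) sets (n) aside: (o) operates against (n): the registered capacity is 270 units, less than the 290 units limit. (p) would limit (o) — the reference index is 284, under the 344 limit — but (q) sets (p) aside: (q) operates against (p): assessed value is $142,500, less than the $192,000 limit. So (d) applies.
Exception (e) does not apply: annual gross revenue is $118,000, not below $114,000.

No — exception (d) applies; Marcus's courier service is not required to provide paid sick leave.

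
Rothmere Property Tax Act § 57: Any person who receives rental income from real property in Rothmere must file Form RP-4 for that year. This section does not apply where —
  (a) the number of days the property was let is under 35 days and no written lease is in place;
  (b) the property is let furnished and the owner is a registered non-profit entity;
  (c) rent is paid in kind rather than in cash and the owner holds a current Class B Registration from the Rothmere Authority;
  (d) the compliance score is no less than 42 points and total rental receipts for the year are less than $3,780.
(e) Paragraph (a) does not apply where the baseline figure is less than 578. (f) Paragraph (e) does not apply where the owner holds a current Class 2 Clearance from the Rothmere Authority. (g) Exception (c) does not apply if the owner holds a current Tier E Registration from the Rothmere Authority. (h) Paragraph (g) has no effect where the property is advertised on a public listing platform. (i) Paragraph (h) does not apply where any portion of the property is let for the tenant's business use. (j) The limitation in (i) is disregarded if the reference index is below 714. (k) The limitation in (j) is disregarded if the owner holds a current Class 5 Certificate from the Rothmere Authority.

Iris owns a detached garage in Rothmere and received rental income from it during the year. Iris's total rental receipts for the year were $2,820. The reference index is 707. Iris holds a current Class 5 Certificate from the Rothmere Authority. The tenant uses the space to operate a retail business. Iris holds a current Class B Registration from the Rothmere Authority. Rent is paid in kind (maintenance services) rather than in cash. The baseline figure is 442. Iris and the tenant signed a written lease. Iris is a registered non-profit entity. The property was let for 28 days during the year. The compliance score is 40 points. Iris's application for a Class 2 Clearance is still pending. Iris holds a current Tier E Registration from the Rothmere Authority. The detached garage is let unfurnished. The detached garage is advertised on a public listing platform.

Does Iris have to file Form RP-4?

Yes — Iris must file Form RP-4.

Exception (a) fails — a written lease is in place.
Exception (b) does not apply: the property is let unfurnished.
Exception (c)'s conditions are all satisfied: rent is paid in kind; a current Class B Registration is held. But: (g) operates — a current Tier E Registration is held. (h) is triggered (the property is publicly advertised), but is itself disapplied by (i): (i) operates against (h): the space is let for business use. (j) would limit (i) — the reference index is 707, below the 714 limit — but (k) sets (j) aside: (k) operates against (j): a current Class 5 Certificate is held. (c) is therefore removed.
Exception (d) does not apply: the compliance score is 40 points, short of 42 points.
No exception displaces § 57.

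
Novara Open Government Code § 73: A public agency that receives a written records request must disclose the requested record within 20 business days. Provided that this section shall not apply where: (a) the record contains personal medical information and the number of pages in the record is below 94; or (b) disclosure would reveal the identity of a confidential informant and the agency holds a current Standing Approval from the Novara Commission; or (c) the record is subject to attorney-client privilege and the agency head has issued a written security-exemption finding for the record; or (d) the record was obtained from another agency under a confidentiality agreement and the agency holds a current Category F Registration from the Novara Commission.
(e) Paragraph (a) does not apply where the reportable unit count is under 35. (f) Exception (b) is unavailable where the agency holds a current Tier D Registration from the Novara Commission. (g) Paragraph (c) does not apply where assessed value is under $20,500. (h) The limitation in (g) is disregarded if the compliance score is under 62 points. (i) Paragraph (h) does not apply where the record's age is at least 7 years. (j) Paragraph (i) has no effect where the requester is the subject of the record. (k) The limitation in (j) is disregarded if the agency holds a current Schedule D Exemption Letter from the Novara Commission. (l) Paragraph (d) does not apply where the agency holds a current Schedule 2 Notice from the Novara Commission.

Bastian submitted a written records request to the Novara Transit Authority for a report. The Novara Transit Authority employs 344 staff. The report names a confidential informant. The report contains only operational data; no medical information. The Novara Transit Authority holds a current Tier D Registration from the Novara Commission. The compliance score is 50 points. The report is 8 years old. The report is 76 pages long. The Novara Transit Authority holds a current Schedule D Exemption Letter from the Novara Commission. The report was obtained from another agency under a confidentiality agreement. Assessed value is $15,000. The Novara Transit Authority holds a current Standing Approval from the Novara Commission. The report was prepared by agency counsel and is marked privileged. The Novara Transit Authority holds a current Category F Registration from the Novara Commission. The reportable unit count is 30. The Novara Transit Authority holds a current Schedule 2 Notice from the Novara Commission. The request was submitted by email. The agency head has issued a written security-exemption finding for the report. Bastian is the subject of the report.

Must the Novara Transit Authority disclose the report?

Exception (a) does not apply: the report contains only operational data.
Exception (b) is satisfied on its face — the report names a confidential informant; a current Standing Approval is held. Turning to paragraph (f): (f) applies — a current Tier D Registration is held. Exception (b) does not apply.
All of (c)'s requirements are met (the report is privileged; a written security-exemption finding has been issued). Turning to paragraphs (g)–(k): (g) applies — assessed value is $15,000, under the $20,500 limit. (h) would limit (g) — the compliance score is 50 points, under the 62 points limit — but (i) sets (h) aside: (i) operates — the record's age is 8 years, meeting the 7 years threshold. (j) would limit (i) — Bastian is the subject of the report — but (k) sets (j) aside: (k) operates against (j): a current Schedule D Exemption Letter is held. Exception (c) does not apply.
Exception (d)'s conditions are all satisfied: the report was obtained under a confidentiality agreement; a current Category F Registration is held. However, paragraph (l) must be considered: (l) operates against (d): a current Schedule 2 Notice is held. So (d) is unavailable.
No exception is made out. the Novara Transit Authority falls within the general rule.

Yes — the Novara Transit Authority must disclose the report.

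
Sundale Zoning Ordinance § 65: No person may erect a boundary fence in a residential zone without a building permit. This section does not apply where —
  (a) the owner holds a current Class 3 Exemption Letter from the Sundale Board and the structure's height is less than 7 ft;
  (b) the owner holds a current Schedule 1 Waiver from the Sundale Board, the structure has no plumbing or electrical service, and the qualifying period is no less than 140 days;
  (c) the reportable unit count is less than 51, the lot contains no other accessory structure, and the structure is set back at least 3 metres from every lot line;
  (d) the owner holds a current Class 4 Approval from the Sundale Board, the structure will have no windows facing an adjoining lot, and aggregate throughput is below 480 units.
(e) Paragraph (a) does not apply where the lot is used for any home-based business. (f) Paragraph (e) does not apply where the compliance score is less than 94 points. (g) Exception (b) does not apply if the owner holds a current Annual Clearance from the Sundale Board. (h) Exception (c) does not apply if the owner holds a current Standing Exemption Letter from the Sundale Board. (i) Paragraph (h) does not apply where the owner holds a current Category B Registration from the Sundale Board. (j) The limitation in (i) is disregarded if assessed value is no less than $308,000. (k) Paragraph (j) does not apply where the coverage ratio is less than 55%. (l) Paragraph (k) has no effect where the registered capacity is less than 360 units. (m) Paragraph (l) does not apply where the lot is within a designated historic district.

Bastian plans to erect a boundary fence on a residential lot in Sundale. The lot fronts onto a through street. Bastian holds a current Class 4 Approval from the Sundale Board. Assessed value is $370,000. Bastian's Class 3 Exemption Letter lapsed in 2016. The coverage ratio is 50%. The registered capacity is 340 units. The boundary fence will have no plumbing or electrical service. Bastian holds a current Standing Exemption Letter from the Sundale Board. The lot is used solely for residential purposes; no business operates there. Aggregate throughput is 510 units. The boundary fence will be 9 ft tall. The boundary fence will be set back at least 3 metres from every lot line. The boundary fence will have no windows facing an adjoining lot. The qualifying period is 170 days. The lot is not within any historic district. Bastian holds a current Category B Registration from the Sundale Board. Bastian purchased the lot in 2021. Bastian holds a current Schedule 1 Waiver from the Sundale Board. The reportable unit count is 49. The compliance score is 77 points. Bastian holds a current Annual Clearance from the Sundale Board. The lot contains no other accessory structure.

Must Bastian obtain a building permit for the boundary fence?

Exception (a) requires that the owner holds a current Class 3 Exemption Letter from the Sundale Board; but the Class 3 Exemption Letter is not current, so (a) is unavailable.
Exception (b) is satisfied on its face — a current Schedule 1 Waiver is held; there is no plumbing or electrical service; the qualifying period is 170 days, meeting the 140 days threshold. However, paragraph (g) must be considered: (g) is engaged — a current Annual Clearance is held. Exception (b) does not apply.
All of (c)'s requirements are met (the reportable unit count is 49, less than the 51 limit; the lot has no other accessory structure; the setback is at least 3 m on every side). Turning to paragraphs (h)–(m): (h) is engaged — a current Standing Exemption Letter is held. (i) is triggered (a current Category B Registration is held), but is overridden by (j): (j) operates against (i): assessed value is $370,000, meeting the $308,000 threshold. (k) applies (the coverage ratio is 50%, less than the 55% limit), but is itself disapplied by (l): (l) applies — the registered capacity is 340 units, less than the 360 units limit. (m), which would lift (l), is inapplicable — the lot is not in a historic district. So (c) is unavailable.
Exception (d) requires that aggregate throughput is below 480 units; but aggregate throughput is 510 units, not below 480 units, so (d) is unavailable.
No exception is made out. Bastian falls within the general rule.

Yes — Bastian must obtain a building permit.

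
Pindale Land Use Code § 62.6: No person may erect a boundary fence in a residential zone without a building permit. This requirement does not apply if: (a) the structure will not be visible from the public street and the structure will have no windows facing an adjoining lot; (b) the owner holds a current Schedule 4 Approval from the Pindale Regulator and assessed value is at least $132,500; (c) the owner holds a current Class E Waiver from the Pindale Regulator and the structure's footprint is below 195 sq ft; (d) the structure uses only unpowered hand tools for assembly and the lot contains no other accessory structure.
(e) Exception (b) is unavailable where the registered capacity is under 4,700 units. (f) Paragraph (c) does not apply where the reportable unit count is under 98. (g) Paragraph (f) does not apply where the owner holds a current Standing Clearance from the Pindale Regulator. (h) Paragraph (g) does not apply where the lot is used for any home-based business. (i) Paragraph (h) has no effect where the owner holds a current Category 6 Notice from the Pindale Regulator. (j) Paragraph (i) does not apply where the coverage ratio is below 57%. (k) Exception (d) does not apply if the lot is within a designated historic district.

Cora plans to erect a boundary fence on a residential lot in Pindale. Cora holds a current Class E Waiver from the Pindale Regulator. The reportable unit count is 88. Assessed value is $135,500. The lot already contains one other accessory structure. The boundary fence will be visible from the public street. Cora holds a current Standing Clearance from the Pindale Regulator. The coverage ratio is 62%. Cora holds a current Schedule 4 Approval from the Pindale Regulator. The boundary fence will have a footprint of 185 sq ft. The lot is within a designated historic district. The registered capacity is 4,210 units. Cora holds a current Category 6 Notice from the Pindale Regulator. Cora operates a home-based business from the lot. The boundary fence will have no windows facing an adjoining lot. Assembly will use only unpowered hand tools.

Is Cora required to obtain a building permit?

No — exception (c) applies; Cora does not need a building permit.

Exception (a) does not apply: the structure will be visible from the street.
Exception (b): a current Schedule 4 Approval is held; assessed value is $135,500, meeting the $132,500 threshold — every condition holds. But: (e) operates — the registered capacity is 4,210 units, under the 4,700 units limit. So (b) is unavailable.
Exception (c)'s conditions are all satisfied: a current Class E Waiver is held; the structure's footprint is 185 sq ft, below the 195 sq ft limit. Under paragraphs (f)–(j): (f) is engaged (the reportable unit count is 88, under the 98 limit), but is displaced by (g): (g) operates against (f): a current Standing Clearance is held. (h) operates (a home-based business operates on the lot), but yields to (i): (i) operates against (h): a current Category 6 Notice is held. (j), which would lift (i), is not engaged — the coverage ratio is 62%, not below 57%. (c) remains available.
Exception (d) requires that the lot contains no other accessory structure; but the lot already has another accessory structure, so (d) is unavailable.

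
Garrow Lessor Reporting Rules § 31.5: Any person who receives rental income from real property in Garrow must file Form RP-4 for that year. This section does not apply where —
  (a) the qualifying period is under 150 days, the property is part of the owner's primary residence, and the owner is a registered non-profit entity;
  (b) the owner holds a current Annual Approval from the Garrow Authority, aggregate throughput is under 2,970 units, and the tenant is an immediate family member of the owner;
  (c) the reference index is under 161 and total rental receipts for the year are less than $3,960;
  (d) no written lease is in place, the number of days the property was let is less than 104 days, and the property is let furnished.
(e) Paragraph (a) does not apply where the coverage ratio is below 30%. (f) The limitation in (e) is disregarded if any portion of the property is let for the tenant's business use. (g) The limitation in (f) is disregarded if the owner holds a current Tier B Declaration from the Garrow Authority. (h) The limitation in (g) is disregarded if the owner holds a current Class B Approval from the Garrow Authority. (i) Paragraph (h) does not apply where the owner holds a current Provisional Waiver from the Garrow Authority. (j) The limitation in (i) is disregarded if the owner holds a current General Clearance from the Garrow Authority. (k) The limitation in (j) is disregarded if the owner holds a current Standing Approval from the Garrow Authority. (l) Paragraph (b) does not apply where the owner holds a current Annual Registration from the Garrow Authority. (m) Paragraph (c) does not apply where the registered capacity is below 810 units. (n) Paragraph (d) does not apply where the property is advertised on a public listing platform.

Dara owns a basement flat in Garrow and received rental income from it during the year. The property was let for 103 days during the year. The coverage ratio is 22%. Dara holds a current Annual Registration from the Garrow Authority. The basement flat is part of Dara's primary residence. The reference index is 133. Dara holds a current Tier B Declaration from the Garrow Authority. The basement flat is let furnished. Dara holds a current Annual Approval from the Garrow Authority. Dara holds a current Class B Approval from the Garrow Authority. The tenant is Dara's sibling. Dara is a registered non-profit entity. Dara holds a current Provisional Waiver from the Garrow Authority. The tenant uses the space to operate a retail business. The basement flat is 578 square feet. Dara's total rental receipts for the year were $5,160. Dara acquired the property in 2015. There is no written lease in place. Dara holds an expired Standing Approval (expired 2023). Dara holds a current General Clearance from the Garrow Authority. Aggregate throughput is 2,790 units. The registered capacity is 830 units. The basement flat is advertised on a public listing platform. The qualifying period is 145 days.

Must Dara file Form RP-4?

No — exception (a) applies; Dara is not required to file Form RP-4.

All of (a)'s requirements are met (the qualifying period is 145 days, under the 150 days limit; the basement flat is part of the primary residence; Dara is a registered non-profit). Considering the limiting provisions: (e) is triggered (the coverage ratio is 22%, below the 30% limit), but is overridden by (f): (f) operates against (e): the space is let for business use. (g) would limit (f) — a current Tier B Declaration is held — but (h) sets (g) aside: (h) applies — a current Class B Approval is held. (i) applies (a current Provisional Waiver is held), but yields to (j): (j) operates against (i): a current General Clearance is held. (k) is inapplicable (the Standing Approval is not current), so (j) stands. (a) remains available.
All of (b)'s requirements are met (a current Annual Approval is held; aggregate throughput is 2,790 units, under the 2,970 units limit; the tenant is an immediate family member). Turning to paragraph (l): (l) operates against (b): a current Annual Registration is held. So (b) is unavailable.
Exception (c) fails — total rental receipts for the year are $5,160, not less than $3,960.
Exception (d) is satisfied on its face — there is no written lease; the number of days the property was let is 103 days, less than the 104 days limit; the property is let furnished. But: (n) applies — the property is publicly advertised. Exception (d) does not apply.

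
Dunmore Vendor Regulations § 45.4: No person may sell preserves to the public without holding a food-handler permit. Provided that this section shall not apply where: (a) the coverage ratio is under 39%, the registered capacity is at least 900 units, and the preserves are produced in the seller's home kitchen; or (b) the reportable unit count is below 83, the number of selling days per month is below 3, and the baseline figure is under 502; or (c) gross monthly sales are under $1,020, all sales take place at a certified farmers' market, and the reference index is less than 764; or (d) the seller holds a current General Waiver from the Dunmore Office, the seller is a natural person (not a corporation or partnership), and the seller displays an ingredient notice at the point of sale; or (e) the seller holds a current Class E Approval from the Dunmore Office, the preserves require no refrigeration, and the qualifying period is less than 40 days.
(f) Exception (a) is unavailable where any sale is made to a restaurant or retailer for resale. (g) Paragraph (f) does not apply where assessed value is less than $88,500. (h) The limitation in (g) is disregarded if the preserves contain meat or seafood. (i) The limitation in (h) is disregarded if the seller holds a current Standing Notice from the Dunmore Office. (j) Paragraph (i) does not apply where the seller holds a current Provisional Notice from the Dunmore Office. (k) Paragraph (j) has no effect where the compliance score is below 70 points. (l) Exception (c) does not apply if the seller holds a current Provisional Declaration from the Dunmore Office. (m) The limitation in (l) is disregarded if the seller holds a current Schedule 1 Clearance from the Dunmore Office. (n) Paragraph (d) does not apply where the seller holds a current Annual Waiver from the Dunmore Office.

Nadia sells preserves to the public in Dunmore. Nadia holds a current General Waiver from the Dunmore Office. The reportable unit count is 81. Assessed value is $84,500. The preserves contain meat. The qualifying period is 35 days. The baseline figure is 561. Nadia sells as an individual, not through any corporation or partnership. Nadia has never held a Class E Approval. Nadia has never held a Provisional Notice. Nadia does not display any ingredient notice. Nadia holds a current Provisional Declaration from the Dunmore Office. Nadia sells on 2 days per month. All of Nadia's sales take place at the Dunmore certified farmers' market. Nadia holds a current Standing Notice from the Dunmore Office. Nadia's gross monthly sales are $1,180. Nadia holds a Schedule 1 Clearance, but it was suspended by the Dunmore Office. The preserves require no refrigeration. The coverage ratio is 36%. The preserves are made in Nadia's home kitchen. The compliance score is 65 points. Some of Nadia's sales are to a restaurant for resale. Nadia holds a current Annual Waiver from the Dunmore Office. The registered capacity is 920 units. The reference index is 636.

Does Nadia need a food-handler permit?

All of (a)'s requirements are met (the coverage ratio is 36%, under the 39% limit; the registered capacity is 920 units, meeting the 900 units threshold; the preserves are home-kitchen produced). As to paragraphs (f)–(k): (f) would limit (a) — some sales are to a restaurant for resale — but (g) sets (f) aside: (g) operates — assessed value is $84,500, less than the $88,500 limit. (h) would limit (g) — the preserves contain meat — but (i) sets (h) aside: (i) applies — a current Standing Notice is held. (j) is inapplicable (the Provisional Notice is not current), so (i) stands. So (a) applies.
Exception (b) does not apply: the baseline figure is 561, not under 502.
Exception (c) requires that gross monthly sales are under $1,020; but gross monthly sales are $1,180, not under $1,020, so (c) is unavailable.
Exception (d) fails — no ingredient notice is displayed.
Exception (e) requires that the seller holds a current Class E Approval from the Dunmore Office; but the Class E Approval is not current, so (e) is unavailable.

No — exception (a) applies; Nadia is not required to hold a food-handler permit.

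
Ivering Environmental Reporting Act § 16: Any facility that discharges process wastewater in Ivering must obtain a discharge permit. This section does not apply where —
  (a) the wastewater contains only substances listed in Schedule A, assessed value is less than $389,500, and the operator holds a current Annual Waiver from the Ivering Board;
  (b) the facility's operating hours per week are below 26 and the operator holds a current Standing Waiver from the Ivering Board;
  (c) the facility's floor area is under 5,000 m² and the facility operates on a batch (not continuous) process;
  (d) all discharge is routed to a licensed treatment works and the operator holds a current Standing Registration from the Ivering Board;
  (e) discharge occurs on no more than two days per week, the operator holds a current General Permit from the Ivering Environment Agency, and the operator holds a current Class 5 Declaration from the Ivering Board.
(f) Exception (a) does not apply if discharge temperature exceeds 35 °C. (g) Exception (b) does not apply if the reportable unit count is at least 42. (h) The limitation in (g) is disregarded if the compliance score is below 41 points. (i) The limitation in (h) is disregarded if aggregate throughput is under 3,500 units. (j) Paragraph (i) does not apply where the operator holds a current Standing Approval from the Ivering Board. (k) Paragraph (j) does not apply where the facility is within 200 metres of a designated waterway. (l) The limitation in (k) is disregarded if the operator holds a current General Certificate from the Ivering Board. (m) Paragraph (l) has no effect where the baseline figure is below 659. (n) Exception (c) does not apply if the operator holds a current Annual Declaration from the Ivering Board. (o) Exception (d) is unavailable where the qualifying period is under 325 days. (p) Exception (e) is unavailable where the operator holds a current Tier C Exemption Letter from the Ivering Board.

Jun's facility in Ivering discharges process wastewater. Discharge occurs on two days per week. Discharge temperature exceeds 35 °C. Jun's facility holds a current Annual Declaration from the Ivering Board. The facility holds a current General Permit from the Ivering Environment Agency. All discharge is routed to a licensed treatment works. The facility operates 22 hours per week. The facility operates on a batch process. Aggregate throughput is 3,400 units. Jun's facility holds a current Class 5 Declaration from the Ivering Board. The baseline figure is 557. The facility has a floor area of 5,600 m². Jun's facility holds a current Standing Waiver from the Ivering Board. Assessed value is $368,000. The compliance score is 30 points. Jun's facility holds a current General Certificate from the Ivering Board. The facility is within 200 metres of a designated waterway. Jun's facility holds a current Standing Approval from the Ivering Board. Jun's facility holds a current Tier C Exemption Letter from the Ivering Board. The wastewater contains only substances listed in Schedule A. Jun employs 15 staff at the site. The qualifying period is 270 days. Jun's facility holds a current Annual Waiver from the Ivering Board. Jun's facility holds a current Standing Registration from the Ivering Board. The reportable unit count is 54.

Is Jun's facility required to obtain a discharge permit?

Exception (a)'s conditions are all satisfied: the wastewater is Schedule-A-only; assessed value is $368,000, less than the $389,500 limit; a current Annual Waiver is held. But applying paragraph (f): (f) operates against (a): discharge temperature exceeds 35 °C. So (a) is unavailable.
All of (b)'s requirements are met (the facility's operating hours per week are 22, below the 26 limit; a current Standing Waiver is held). But applying paragraphs (g)–(m): (g) is engaged — the reportable unit count is 54, meeting the 42 threshold. (h) is engaged (the compliance score is 30 points, below the 41 points limit), but is overridden by (i): (i) applies — aggregate throughput is 3,400 units, under the 3,500 units limit. (j) would limit (i) — a current Standing Approval is held — but (k) sets (j) aside: (k) operates against (j): the facility is within 200 m of a designated waterway. (l) would limit (k) — a current General Certificate is held — but (m) sets (l) aside: (m) applies — the baseline figure is 557, below the 659 limit. (b) is therefore removed.
Exception (c) does not apply: the facility's floor area is 5,600 m², not under 5,000 m².
Exception (d)'s conditions are all satisfied: discharge is routed to a licensed treatment works; a current Standing Registration is held. Turning to paragraph (o): (o) operates against (d): the qualifying period is 270 days, under the 325 days limit. So (d) is unavailable.
Exception (e)'s conditions are all satisfied: discharge occurs on no more than two days per week; a current General Permit is held; a current Class 5 Declaration is held. But: (p) applies — a current Tier C Exemption Letter is held. Exception (e) does not apply.
No exception displaces § 16.

Yes — Jun's facility must obtain a discharge permit.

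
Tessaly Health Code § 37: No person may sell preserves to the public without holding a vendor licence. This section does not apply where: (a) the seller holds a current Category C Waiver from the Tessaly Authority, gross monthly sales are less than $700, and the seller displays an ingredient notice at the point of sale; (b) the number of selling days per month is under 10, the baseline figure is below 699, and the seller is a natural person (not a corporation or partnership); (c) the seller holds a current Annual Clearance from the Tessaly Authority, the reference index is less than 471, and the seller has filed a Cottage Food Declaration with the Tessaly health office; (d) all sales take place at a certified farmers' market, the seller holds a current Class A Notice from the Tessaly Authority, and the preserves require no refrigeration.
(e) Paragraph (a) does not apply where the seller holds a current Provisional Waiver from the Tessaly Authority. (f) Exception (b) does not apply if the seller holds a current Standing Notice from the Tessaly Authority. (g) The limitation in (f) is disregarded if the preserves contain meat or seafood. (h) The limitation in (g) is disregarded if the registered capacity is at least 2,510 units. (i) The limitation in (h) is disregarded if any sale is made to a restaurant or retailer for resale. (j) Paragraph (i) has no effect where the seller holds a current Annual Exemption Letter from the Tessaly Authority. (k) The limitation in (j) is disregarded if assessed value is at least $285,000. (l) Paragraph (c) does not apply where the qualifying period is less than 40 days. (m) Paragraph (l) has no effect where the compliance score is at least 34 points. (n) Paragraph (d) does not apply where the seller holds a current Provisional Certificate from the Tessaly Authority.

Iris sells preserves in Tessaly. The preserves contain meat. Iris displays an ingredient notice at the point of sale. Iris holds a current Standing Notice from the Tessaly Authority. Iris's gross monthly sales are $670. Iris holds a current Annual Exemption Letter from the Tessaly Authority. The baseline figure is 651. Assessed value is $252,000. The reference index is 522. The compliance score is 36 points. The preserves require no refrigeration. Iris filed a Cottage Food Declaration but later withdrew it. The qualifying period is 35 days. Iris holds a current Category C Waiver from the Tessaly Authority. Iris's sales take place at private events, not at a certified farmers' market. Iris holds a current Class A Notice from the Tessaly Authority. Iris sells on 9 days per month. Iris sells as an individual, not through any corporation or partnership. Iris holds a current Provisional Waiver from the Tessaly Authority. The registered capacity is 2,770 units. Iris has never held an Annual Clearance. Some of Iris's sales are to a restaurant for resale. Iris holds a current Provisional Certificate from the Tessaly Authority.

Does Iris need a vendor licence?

Yes — Iris must hold a vendor licence.

Exception (a): a current Category C Waiver is held; gross monthly sales are $670, less than the $700 limit; an ingredient notice is displayed — every condition holds. However, paragraph (e) must be considered: (e) is triggered — a current Provisional Waiver is held. Exception (a) does not apply.
All of (b)'s requirements are met (the number of selling days per month is 9, under the 10 limit; the baseline figure is 651, below the 699 limit; the seller is a natural person). But: (f) operates against (b): a current Standing Notice is held. (g) is triggered (the preserves contain meat), but is set aside by (h): (h) operates — the registered capacity is 2,770 units, meeting the 2,510 units threshold. (i) applies (some sales are to a restaurant for resale), but is set aside by (j): (j) applies — a current Annual Exemption Letter is held. (k) is not triggered (assessed value is $252,000, short of $285,000), so (j) stands. Exception (b) does not apply.
Exception (c) fails — no current Annual Clearance is held.
Exception (d) fails — sales are at private events, not a certified farmers' market.
Every exception is unavailable, so the rule governs.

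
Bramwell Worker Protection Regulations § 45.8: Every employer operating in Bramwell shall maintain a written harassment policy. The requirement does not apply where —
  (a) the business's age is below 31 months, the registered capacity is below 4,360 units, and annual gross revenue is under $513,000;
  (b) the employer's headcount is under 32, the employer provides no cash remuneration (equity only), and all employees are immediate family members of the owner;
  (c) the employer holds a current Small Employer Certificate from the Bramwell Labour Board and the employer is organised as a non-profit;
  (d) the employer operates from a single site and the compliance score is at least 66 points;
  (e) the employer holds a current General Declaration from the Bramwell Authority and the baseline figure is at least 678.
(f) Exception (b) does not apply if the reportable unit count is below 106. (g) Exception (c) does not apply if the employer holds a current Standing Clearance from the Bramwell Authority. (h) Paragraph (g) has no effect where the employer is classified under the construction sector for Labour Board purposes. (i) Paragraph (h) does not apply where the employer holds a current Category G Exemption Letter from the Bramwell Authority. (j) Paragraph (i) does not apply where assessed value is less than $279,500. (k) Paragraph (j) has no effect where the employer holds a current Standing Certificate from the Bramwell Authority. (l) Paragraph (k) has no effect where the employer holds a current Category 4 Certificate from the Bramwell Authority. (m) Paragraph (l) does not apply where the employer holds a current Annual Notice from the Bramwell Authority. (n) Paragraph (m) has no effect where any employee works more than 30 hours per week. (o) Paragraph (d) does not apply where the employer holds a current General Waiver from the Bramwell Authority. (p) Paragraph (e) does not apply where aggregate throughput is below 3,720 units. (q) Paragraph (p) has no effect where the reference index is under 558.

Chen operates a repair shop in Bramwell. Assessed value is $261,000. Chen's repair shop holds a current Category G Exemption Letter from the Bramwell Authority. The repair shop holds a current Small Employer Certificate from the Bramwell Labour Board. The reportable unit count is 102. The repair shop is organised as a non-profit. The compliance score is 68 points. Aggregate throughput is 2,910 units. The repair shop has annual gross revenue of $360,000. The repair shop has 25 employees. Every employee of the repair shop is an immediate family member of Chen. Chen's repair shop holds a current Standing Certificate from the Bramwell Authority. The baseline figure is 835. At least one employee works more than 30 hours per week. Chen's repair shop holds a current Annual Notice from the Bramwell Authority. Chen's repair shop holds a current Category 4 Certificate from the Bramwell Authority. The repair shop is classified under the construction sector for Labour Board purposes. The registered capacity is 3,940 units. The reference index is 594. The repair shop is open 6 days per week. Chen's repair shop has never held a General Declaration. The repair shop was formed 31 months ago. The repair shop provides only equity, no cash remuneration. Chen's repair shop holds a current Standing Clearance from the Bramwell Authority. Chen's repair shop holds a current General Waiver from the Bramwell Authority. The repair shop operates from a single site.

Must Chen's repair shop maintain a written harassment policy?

No — exception (c) applies; Chen's repair shop is not required to maintain a written harassment policy.

Exception (a) requires that the business's age is below 31 months; but the business's age is 31 months, not below 31 months, so (a) is unavailable.
All of (b)'s requirements are met (the employer's headcount is 25, under the 32 limit; remuneration is equity-only; every employee is an immediate family member). But: (f) operates against (b): the reportable unit count is 102, below the 106 limit. Exception (b) does not apply.
Exception (c) is satisfied on its face — a current Small Employer Certificate is held; the employer is a non-profit. Considering the limiting provisions: (g) is triggered (a current Standing Clearance is held), but is itself disapplied by (h): (h) applies — the repair shop is classified under the construction sector. (i) operates (a current Category G Exemption Letter is held), but yields to (j): (j) operates — assessed value is $261,000, less than the $279,500 limit. (k) applies (a current Standing Certificate is held), but is itself disapplied by (l): (l) operates against (k): a current Category 4 Certificate is held. (m) would limit (l) — a current Annual Notice is held — but (n) sets (m) aside: (n) operates against (m): at least one employee exceeds 30 hours/week. (c) remains available.
Exception (d): the employer operates from a single site; the compliance score is 68 points, meeting the 66 points threshold — every condition holds. But: (o) operates — a current General Waiver is held. (d) is therefore removed.
Exception (e) fails — no current General Declaration is held.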